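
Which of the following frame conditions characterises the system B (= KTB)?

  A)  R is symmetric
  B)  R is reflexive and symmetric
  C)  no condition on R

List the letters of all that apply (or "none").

B

(A) this class determines KB, not B (= KTB).
(B) B (= KTB) is sound and complete for exactly this class.
(C) this class determines K, not B (= KTB).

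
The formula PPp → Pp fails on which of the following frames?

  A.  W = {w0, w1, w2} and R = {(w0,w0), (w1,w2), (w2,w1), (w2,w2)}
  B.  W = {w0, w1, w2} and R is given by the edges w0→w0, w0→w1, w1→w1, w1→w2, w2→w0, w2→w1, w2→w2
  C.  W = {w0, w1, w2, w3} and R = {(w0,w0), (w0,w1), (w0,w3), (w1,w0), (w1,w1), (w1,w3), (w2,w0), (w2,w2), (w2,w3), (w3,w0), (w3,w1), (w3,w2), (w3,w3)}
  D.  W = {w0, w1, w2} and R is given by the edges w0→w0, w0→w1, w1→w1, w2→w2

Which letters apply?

The schema PPp → Pp is the dual of axiom 4; it is valid on a frame iff R is transitive.
(A) R is not transitive (w1 R w2 and w2 R w1 but not w1 R w1), so the schema fails here.
(B) R is not transitive (w0 R w1 and w1 R w2 but not w0 R w2), so the schema fails here.
(C) R is not transitive (w0 R w3 and w3 R w2 but not w0 R w2), so the schema fails here.
(D) R is transitive (R is closed under composition), so the schema is valid here.

A, B, C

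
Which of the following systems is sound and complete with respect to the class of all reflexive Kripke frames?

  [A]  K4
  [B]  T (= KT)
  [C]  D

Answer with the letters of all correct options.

B

(A) K4 is determined by the class of transitive frames.
(B) T (= KT) is determined by exactly this class.
(C) D is determined by the class of serial frames.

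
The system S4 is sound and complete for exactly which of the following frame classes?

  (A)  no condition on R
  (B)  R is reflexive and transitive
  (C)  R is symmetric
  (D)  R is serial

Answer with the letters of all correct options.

B

(A) this class determines K, not S4.
(B) S4 is sound and complete for exactly this class.
(C) this class determines KB, not S4.
(D) this class determines D, not S4.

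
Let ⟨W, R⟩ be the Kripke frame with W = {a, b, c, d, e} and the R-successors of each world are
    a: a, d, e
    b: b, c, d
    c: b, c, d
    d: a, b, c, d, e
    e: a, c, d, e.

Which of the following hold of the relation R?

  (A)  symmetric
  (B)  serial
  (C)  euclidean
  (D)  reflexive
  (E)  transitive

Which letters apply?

(A) not symmetric: e R c but not c R e.
(B) serial: every world has an R-successor.
(C) not euclidean: d R a and d R b but not a R b.
(D) reflexive: each world relates to itself.
(E) not transitive: a R d and d R b but not a R b.

B, D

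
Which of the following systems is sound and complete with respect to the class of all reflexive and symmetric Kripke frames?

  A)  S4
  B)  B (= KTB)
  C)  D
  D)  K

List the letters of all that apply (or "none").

B

(A) S4 is determined by the class of reflexive and transitive frames.
(B) B (= KTB) is determined by exactly this class.
(C) D is determined by the class of serial frames.
(D) K is determined by the class of arbitrary frames.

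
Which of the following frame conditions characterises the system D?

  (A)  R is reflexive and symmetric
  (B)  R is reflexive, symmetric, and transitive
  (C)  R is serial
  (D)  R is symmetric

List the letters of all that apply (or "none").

(A) this class determines B (= KTB), not D.
(B) this class determines S5, not D.
(C) D is sound and complete for exactly this class.
(D) this class determines KB, not D.

C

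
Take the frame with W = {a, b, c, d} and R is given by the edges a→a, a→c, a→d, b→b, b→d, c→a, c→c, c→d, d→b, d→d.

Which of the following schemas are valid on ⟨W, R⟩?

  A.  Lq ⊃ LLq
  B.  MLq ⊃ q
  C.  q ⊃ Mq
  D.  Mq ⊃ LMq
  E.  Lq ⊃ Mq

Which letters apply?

R is reflexive: each world relates to itself.
R is not symmetric: a R d but not d R a.
R is not transitive: a R d and d R b but not a R b.
R is not euclidean: a R d and a R a but not d R a.
R is serial: every world has an R-successor.
(A) Lq ⊃ LLq is axiom 4; it is valid on a frame exactly when R is transitive. R is not transitive, so not valid.
(B) MLq ⊃ q is the dual of axiom B; it is valid on a frame exactly when R is symmetric. R is not symmetric, so not valid.
(C) the dual of axiom T: valid iff R is reflexive. R is reflexive — valid.
(D) Mq ⊃ LMq (axiom 5) characterises the euclidean frames. R is not euclidean — not valid.
(E) Lq ⊃ Mq (axiom D) characterises the serial frames. R is serial — valid.

C, E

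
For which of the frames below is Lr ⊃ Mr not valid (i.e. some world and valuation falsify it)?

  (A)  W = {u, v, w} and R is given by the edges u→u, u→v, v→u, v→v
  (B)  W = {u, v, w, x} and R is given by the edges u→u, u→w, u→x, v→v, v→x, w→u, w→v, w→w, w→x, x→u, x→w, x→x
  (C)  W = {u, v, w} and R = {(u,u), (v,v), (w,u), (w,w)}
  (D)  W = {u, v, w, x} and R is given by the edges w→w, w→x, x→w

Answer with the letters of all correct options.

The schema Lr ⊃ Mr is axiom D; it is valid on a frame iff R is serial.
(A) R is not serial (w has no R-successor), so the schema fails here.
(B) R is serial (every world has an R-successor), so the schema is valid here.
(C) R is serial (every world has an R-successor), so the schema is valid here.
(D) R is not serial (u has no R-successor), so the schema fails here.

A, D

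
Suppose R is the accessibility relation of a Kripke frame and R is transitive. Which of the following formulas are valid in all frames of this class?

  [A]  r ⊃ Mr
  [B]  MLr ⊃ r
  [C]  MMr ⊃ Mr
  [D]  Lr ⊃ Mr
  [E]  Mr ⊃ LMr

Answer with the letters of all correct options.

C

(A) r ⊃ Mr (the dual of axiom T) characterises the reflexive frames. Such an R need not be reflexive — not valid.
(B) MLr ⊃ r is the dual of axiom B, which corresponds to symmetry. Such an R need not be symmetric — not valid.
(C) MMr ⊃ Mr is the dual of axiom 4; it is valid on a frame exactly when R is transitive. Every such R is transitive, so valid.
(D) Lr ⊃ Mr is axiom D, which corresponds to seriality. Such an R need not be serial — not valid.
(E) axiom 5: valid iff R is euclidean. Such an R need not be euclidean — not valid.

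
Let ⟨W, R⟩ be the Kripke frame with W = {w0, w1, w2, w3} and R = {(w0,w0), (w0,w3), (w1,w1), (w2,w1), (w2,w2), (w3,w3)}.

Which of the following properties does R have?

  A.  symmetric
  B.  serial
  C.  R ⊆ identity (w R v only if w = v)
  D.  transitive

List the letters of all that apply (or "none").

(A) not symmetric: w0 R w3 but not w3 R w0.
(B) serial: every world has an R-successor.
(C) not ⊆ identity: w0 R w3 with w0 ≠ w3.
(D) transitive: R is closed under composition.

B, D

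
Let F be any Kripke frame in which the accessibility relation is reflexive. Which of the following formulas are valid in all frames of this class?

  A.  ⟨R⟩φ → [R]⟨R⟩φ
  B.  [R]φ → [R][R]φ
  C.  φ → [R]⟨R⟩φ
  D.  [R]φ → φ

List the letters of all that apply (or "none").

D

A reflexive relation is serial.
(A) ⟨R⟩φ → [R]⟨R⟩φ is axiom 5, which corresponds to the euclidean property. Such an R need not be euclidean — not valid.
(B) [R]φ → [R][R]φ is axiom 4; it is valid on a frame exactly when R is transitive. Such an R need not be transitive, so not valid.
(C) axiom B: valid iff R is symmetric. Such an R need not be symmetric — not valid.
(D) [R]φ → φ is axiom T, which corresponds to reflexivity. Every such R is reflexive — valid.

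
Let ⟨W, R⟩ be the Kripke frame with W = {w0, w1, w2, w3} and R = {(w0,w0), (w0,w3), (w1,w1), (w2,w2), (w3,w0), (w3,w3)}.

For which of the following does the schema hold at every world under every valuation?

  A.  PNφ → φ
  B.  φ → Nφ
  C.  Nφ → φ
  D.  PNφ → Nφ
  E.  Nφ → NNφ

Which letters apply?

A, C, D, E

R is reflexive: each world relates to itself.
R is symmetric: every R-edge is matched by its reverse.
R is transitive: R is closed under composition.
R is euclidean: any two R-successors of the same world are R-related.
R is not a subset of the identity: w0 R w3 with w0 ≠ w3.
(A) PNφ → φ (the dual of axiom B) characterises the symmetric frames. R is symmetric — valid.
(B) φ → Nφ (equivalent to ◇p→p) corresponds to R being a subset of the identity. Here R ⊄ identity, so not valid.
(C) axiom T: valid iff R is reflexive. R is reflexive — valid.
(D) PNφ → Nφ is the dual of axiom 5; it is valid on a frame exactly when R is euclidean. R is euclidean, so valid.
(E) axiom 4: valid iff R is transitive. R is transitive — valid.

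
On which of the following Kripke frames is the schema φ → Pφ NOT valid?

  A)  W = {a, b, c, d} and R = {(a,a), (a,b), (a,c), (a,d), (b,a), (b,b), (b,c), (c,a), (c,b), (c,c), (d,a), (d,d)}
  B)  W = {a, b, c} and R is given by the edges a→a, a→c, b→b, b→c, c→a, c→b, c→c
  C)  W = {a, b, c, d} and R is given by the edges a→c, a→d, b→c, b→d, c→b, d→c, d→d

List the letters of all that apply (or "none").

The schema φ → Pφ is the dual of axiom T; it is valid on a frame iff R is reflexive.
(A) R is reflexive (each world relates to itself), so the schema is valid here.
(B) R is reflexive (each world relates to itself), so the schema is valid here.
(C) R is not reflexive (not a R a), so the schema fails here.

C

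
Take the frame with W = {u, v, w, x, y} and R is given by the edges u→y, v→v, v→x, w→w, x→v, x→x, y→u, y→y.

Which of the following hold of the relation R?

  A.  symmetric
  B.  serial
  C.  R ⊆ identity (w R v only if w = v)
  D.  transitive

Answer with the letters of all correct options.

A, B

(A) symmetric: every R-edge is matched by its reverse.
(B) serial: every world has an R-successor.
(C) not ⊆ identity: u R y with u ≠ y.
(D) not transitive: u R y and y R u but not u R u.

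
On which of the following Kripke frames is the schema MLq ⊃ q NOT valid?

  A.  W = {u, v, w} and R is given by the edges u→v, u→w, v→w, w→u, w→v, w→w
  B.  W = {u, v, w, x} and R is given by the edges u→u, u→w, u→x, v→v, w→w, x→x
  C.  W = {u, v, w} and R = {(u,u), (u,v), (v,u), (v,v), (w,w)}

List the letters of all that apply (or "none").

The schema MLq ⊃ q is the dual of axiom B; it is valid on a frame iff R is symmetric.
(A) R is not symmetric (u R v but not v R u), so the schema fails here.
(B) R is not symmetric (u R w but not w R u), so the schema fails here.
(C) R is symmetric (every R-edge is matched by its reverse), so the schema is valid here.

A, B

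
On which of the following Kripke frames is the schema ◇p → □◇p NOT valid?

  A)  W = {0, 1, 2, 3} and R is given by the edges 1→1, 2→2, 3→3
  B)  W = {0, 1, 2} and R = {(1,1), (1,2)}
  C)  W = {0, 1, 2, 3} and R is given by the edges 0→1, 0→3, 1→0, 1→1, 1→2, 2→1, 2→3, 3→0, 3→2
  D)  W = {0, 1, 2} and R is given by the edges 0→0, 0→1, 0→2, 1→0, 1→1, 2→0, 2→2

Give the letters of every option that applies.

The schema ◇p → □◇p is axiom 5; it is valid on a frame iff R is euclidean.
(A) R is euclidean (any two R-successors of the same world are R-related), so the schema is valid here.
(B) R is not euclidean (1 R 2 and 1 R 1 but not 2 R 1), so the schema fails here.
(C) R is not euclidean (0 R 1 and 0 R 3 but not 1 R 3), so the schema fails here.
(D) R is not euclidean (0 R 1 and 0 R 2 but not 1 R 2), so the schema fails here.

B, C, D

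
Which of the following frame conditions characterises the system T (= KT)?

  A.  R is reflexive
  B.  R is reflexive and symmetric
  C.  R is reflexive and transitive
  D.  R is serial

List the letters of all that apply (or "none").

A

(A) T (= KT) is sound and complete for exactly this class.
(B) this class determines B (= KTB), not T (= KT).
(C) this class determines S4, not T (= KT).
(D) this class determines D, not T (= KT).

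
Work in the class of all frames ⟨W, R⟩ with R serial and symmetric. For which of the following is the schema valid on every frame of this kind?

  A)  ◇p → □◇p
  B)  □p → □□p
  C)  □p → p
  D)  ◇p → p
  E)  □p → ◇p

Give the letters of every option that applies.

E

(A) ◇p → □◇p is axiom 5, which corresponds to the euclidean property. Such an R need not be euclidean — not valid.
(B) □p → □□p is axiom 4, which corresponds to transitivity. Such an R need not be transitive — not valid.
(C) □p → p (axiom T) characterises the reflexive frames. Such an R need not be reflexive — not valid.
(D) ◇p → p is valid only on frames where every R-edge is a self-loop. Such an R need not be a subset of the identity — not valid.
(E) □p → ◇p is axiom D, which corresponds to seriality. Every such R is serial — valid.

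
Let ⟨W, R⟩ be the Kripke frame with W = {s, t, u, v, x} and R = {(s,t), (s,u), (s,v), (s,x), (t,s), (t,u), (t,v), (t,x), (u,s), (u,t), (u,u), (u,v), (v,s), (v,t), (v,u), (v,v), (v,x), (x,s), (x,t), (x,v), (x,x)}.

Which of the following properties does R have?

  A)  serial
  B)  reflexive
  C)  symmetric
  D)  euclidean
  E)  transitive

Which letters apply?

A, C

(A) serial: every world has an R-successor.
(B) not reflexive: not s R s.
(C) symmetric: every R-edge is matched by its reverse.
(D) not euclidean: s R u and s R x but not u R x.
(E) not transitive: s R t and t R s but not s R s.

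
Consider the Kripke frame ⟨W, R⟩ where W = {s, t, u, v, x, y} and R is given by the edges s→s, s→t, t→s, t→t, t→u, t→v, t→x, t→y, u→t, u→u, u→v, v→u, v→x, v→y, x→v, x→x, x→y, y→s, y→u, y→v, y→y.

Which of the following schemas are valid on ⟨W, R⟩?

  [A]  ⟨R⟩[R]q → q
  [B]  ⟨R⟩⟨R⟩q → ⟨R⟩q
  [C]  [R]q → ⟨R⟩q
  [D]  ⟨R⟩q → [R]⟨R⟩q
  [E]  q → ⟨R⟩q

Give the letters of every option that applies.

R is not reflexive: not v R v.
R is not symmetric: t R v but not v R t.
R is not transitive: s R t and t R u but not s R u.
R is not euclidean: t R s and t R u but not s R u.
R is serial: every world has an R-successor.
(A) ⟨R⟩[R]q → q is the dual of axiom B, which corresponds to symmetry. R is not symmetric — not valid.
(B) ⟨R⟩⟨R⟩q → ⟨R⟩q is the dual of axiom 4; it is valid on a frame exactly when R is transitive. R is not transitive, so not valid.
(C) [R]q → ⟨R⟩q is axiom D; it is valid on a frame exactly when R is serial. R is serial, so valid.
(D) ⟨R⟩q → [R]⟨R⟩q is axiom 5, which corresponds to the euclidean property. R is not euclidean — not valid.
(E) the dual of axiom T: valid iff R is reflexive. R is not reflexive — not valid.

C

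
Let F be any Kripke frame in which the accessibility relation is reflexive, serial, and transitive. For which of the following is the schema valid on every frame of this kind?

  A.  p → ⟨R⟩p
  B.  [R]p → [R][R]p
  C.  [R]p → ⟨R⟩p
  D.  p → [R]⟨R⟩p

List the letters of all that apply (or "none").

(A) p → ⟨R⟩p (the dual of axiom T) characterises the reflexive frames. Every such R is reflexive — valid.
(B) axiom 4: valid iff R is transitive. Every such R is transitive — valid.
(C) [R]p → ⟨R⟩p is axiom D, which corresponds to seriality. Every such R is serial — valid.
(D) p → [R]⟨R⟩p is axiom B; it is valid on a frame exactly when R is symmetric. Such an R need not be symmetric, so not valid.

A, B, C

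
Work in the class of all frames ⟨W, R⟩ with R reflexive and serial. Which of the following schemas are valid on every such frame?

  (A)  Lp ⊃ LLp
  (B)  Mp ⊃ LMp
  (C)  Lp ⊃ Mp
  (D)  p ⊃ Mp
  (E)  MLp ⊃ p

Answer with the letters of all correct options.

(A) Lp ⊃ LLp is axiom 4, which corresponds to transitivity. Such an R need not be transitive — not valid.
(B) Mp ⊃ LMp is axiom 5; it is valid on a frame exactly when R is euclidean. Such an R need not be euclidean, so not valid.
(C) Lp ⊃ Mp is axiom D, which corresponds to seriality. Every such R is serial — valid.
(D) the dual of axiom T: valid iff R is reflexive. Every such R is reflexive — valid.
(E) MLp ⊃ p (the dual of axiom B) characterises the symmetric frames. Such an R need not be symmetric — not valid.

C, D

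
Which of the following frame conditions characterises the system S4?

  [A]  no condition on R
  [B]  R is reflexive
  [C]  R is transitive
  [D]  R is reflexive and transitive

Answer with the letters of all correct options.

D

(A) this class determines K, not S4.
(B) this class determines T (= KT), not S4.
(C) this class determines K4, not S4.
(D) S4 is sound and complete for exactly this class.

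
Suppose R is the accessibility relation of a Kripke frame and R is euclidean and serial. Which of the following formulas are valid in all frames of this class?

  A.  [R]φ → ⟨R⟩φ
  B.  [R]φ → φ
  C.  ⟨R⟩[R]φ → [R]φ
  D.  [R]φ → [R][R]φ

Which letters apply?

A, C

(A) [R]φ → ⟨R⟩φ (axiom D) characterises the serial frames. Every such R is serial — valid.
(B) [R]φ → φ (axiom T) characterises the reflexive frames. Such an R need not be reflexive — not valid.
(C) ⟨R⟩[R]φ → [R]φ is the dual of axiom 5, which corresponds to the euclidean property. Every such R is euclidean — valid.
(D) [R]φ → [R][R]φ (axiom 4) characterises the transitive frames. Such an R need not be transitive — not valid.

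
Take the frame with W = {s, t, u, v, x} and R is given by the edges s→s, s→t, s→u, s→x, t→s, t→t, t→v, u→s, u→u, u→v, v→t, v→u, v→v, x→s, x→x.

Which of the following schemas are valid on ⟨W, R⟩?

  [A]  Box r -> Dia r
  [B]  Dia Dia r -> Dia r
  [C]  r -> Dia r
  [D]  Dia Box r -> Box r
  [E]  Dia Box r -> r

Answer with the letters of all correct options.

R is reflexive: each world relates to itself.
R is symmetric: every R-edge is matched by its reverse.
R is not transitive: s R t and t R v but not s R v.
R is not euclidean: s R t and s R u but not t R u.
R is serial: every world has an R-successor.
(A) Box r -> Dia r (axiom D) characterises the serial frames. R is serial — valid.
(B) Dia Dia r -> Dia r is the dual of axiom 4; it is valid on a frame exactly when R is transitive. R is not transitive, so not valid.
(C) r -> Dia r is the dual of axiom T; it is valid on a frame exactly when R is reflexive. R is reflexive, so valid.
(D) the dual of axiom 5: valid iff R is euclidean. R is not euclidean — not valid.
(E) Dia Box r -> r (the dual of axiom B) characterises the symmetric frames. R is symmetric — valid.

A, C, E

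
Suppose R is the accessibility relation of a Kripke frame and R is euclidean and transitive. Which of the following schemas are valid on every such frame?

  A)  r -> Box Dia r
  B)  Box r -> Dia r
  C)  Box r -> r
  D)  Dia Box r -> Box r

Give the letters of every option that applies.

(A) r -> Box Dia r is axiom B, which corresponds to symmetry. Such an R need not be symmetric — not valid.
(B) Box r -> Dia r is axiom D; it is valid on a frame exactly when R is serial. Such an R need not be serial, so not valid.
(C) Box r -> r is axiom T, which corresponds to reflexivity. Such an R need not be reflexive — not valid.
(D) Dia Box r -> Box r is the dual of axiom 5; it is valid on a frame exactly when R is euclidean. Every such R is euclidean, so valid.

D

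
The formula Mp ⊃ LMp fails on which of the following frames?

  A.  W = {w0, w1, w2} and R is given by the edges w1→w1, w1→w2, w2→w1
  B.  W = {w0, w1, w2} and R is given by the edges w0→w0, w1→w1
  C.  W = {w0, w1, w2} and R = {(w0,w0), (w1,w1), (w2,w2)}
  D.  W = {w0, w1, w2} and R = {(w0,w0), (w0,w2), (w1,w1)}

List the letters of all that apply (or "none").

A, D

The schema Mp ⊃ LMp is axiom 5; it is valid on a frame iff R is euclidean.
(A) R is not euclidean (w1 R w2 and w1 R w2 but not w2 R w2), so the schema fails here.
(B) R is euclidean (any two R-successors of the same world are R-related), so the schema is valid here.
(C) R is euclidean (any two R-successors of the same world are R-related), so the schema is valid here.
(D) R is not euclidean (w0 R w2 and w0 R w0 but not w2 R w0), so the schema fails here.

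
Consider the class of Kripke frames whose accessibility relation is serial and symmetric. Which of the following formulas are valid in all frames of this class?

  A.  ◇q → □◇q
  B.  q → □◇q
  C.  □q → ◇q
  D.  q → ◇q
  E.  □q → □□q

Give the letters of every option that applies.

(A) axiom 5: valid iff R is euclidean. Such an R need not be euclidean — not valid.
(B) q → □◇q is axiom B; it is valid on a frame exactly when R is symmetric. Every such R is symmetric, so valid.
(C) axiom D: valid iff R is serial. Every such R is serial — valid.
(D) q → ◇q is the dual of axiom T; it is valid on a frame exactly when R is reflexive. Such an R need not be reflexive, so not valid.
(E) □q → □□q is axiom 4; it is valid on a frame exactly when R is transitive. Such an R need not be transitive, so not valid.

B, C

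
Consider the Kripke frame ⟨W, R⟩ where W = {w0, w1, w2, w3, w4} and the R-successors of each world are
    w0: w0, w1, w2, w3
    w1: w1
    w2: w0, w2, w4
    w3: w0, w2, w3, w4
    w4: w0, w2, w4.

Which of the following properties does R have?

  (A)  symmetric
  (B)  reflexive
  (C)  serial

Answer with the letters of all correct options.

B, C

(A) not symmetric: w0 R w1 but not w1 R w0.
(B) reflexive: each world relates to itself.
(C) serial: every world has an R-successor.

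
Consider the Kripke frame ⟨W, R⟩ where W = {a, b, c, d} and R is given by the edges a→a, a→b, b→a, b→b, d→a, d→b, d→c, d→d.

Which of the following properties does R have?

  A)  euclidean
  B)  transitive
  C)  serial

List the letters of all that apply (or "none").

(A) not euclidean: d R a and d R c but not a R c.
(B) transitive: R is closed under composition.
(C) not serial: c has no R-successor.

B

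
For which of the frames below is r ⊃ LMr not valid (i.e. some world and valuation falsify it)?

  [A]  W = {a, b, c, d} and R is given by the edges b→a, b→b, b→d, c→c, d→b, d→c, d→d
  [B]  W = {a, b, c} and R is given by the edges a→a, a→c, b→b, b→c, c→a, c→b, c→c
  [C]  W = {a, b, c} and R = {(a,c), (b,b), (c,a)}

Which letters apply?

The schema r ⊃ LMr is axiom B; it is valid on a frame iff R is symmetric.
(A) R is not symmetric (b R a but not a R b), so the schema fails here.
(B) R is symmetric (every R-edge is matched by its reverse), so the schema is valid here.
(C) R is symmetric (every R-edge is matched by its reverse), so the schema is valid here.

A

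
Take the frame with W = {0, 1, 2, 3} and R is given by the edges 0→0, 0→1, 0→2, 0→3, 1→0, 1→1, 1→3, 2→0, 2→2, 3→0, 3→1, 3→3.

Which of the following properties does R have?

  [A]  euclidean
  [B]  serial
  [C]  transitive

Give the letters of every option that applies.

(A) not euclidean: 0 R 1 and 0 R 2 but not 1 R 2.
(B) serial: every world has an R-successor.
(C) not transitive: 1 R 0 and 0 R 2 but not 1 R 2.

B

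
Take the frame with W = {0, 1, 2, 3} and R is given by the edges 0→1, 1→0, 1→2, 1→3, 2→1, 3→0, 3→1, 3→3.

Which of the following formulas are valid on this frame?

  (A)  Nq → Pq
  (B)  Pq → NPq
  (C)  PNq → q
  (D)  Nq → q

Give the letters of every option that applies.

A

R is not reflexive: not 0 R 0.
R is not symmetric: 3 R 0 but not 0 R 3.
R is not euclidean: 1 R 0 and 1 R 2 but not 0 R 2.
R is serial: every world has an R-successor.
(A) axiom D: valid iff R is serial. R is serial — valid.
(B) axiom 5: valid iff R is euclidean. R is not euclidean — not valid.
(C) the dual of axiom B: valid iff R is symmetric. R is not symmetric — not valid.
(D) axiom T: valid iff R is reflexive. R is not reflexive — not valid.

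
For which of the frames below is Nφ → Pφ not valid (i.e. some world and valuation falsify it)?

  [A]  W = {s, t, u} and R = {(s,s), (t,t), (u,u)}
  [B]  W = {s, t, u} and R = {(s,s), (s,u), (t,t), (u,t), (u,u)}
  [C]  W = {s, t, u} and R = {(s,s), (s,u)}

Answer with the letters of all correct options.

The schema Nφ → Pφ is axiom D; it is valid on a frame iff R is serial.
(A) R is serial (every world has an R-successor), so the schema is valid here.
(B) R is serial (every world has an R-successor), so the schema is valid here.
(C) R is not serial (t has no R-successor), so the schema fails here.

C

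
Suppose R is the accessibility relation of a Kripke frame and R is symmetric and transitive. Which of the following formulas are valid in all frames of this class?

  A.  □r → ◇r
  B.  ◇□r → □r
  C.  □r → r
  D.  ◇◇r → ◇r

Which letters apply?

B, D

A symmetric transitive relation is euclidean (uRv and uRw give vRu by symmetry, then vRw by transitivity).
(A) axiom D: valid iff R is serial. Such an R need not be serial — not valid.
(B) the dual of axiom 5: valid iff R is euclidean. Every such R is euclidean — valid.
(C) □r → r (axiom T) characterises the reflexive frames. Such an R need not be reflexive — not valid.
(D) ◇◇r → ◇r (the dual of axiom 4) characterises the transitive frames. Every such R is transitive — valid.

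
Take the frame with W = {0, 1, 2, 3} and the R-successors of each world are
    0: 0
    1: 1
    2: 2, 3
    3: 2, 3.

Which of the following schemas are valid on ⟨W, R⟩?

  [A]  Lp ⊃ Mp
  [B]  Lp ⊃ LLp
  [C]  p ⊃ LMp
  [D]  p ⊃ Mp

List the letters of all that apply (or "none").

A, B, C, D

R is reflexive: each world relates to itself.
R is symmetric: every R-edge is matched by its reverse.
R is transitive: R is closed under composition.
R is serial: every world has an R-successor.
(A) Lp ⊃ Mp is axiom D; it is valid on a frame exactly when R is serial. R is serial, so valid.
(B) Lp ⊃ LLp is axiom 4; it is valid on a frame exactly when R is transitive. R is transitive, so valid.
(C) p ⊃ LMp is axiom B; it is valid on a frame exactly when R is symmetric. R is symmetric, so valid.
(D) the dual of axiom T: valid iff R is reflexive. R is reflexive — valid.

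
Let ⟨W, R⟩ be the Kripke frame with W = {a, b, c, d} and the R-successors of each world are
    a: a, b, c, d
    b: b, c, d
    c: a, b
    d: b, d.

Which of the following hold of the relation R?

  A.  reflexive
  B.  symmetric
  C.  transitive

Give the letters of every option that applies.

(A) not reflexive: not c R c.
(B) not symmetric: a R b but not b R a.
(C) not transitive: b R c and c R a but not b R a.

none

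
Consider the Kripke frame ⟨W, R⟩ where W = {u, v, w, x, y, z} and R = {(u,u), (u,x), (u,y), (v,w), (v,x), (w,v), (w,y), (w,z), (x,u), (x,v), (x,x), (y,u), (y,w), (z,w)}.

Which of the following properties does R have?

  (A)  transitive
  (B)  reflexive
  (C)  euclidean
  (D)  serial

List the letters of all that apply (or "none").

(A) not transitive: u R x and x R v but not u R v.
(B) not reflexive: not v R v.
(C) not euclidean: u R x and u R y but not x R y.
(D) serial: every world has an R-successor.

D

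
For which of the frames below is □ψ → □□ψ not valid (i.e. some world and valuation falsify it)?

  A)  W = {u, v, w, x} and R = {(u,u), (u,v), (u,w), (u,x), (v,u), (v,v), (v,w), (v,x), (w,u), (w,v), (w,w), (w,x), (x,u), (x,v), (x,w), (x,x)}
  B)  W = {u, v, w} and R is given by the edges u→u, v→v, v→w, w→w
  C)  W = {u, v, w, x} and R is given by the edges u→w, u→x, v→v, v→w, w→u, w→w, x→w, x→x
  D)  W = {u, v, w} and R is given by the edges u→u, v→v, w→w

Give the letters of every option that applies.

The schema □ψ → □□ψ is axiom 4; it is valid on a frame iff R is transitive.
(A) R is transitive (R is closed under composition), so the schema is valid here.
(B) R is transitive (R is closed under composition), so the schema is valid here.
(C) R is not transitive (u R w and w R u but not u R u), so the schema fails here.
(D) R is transitive (R is closed under composition), so the schema is valid here.

C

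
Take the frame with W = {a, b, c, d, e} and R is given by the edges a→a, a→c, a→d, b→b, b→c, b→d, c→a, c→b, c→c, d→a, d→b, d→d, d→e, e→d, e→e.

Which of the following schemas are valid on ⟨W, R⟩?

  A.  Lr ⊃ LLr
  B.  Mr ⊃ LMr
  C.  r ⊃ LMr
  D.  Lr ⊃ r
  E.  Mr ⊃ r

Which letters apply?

C, D

R is reflexive: each world relates to itself.
R is symmetric: every R-edge is matched by its reverse.
R is not transitive: a R c and c R b but not a R b.
R is not euclidean: a R c and a R d but not c R d.
R is not a subset of the identity: a R c with a ≠ c.
(A) Lr ⊃ LLr is axiom 4, which corresponds to transitivity. R is not transitive — not valid.
(B) Mr ⊃ LMr (axiom 5) characterises the euclidean frames. R is not euclidean — not valid.
(C) r ⊃ LMr is axiom B, which corresponds to symmetry. R is symmetric — valid.
(D) axiom T: valid iff R is reflexive. R is reflexive — valid.
(E) Mr ⊃ r is valid only on frames where every R-edge is a self-loop. Here R ⊄ identity — not valid.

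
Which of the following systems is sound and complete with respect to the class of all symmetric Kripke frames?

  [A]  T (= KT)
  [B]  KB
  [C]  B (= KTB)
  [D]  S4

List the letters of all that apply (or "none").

B

(A) T (= KT) is determined by the class of reflexive frames.
(B) KB is determined by exactly this class.
(C) B (= KTB) is determined by the class of reflexive and symmetric frames.
(D) S4 is determined by the class of reflexive and transitive frames.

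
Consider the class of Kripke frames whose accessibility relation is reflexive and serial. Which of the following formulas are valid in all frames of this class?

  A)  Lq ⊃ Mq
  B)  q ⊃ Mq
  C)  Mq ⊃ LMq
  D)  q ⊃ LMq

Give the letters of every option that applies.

(A) Lq ⊃ Mq is axiom D; it is valid on a frame exactly when R is serial. Every such R is serial, so valid.
(B) q ⊃ Mq (the dual of axiom T) characterises the reflexive frames. Every such R is reflexive — valid.
(C) axiom 5: valid iff R is euclidean. Such an R need not be euclidean — not valid.
(D) axiom B: valid iff R is symmetric. Such an R need not be symmetric — not valid.

A, B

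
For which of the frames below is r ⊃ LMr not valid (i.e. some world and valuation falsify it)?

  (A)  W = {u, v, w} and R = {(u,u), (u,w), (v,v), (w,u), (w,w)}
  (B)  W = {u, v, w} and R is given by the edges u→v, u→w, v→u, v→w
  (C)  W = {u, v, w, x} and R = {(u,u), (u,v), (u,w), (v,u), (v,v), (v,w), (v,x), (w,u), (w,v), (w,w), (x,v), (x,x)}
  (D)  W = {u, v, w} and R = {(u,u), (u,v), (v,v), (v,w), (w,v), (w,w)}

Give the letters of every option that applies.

B, D

The schema r ⊃ LMr is axiom B; it is valid on a frame iff R is symmetric.
(A) R is symmetric (every R-edge is matched by its reverse), so the schema is valid here.
(B) R is not symmetric (u R w but not w R u), so the schema fails here.
(C) R is symmetric (every R-edge is matched by its reverse), so the schema is valid here.
(D) R is not symmetric (u R v but not v R u), so the schema fails here.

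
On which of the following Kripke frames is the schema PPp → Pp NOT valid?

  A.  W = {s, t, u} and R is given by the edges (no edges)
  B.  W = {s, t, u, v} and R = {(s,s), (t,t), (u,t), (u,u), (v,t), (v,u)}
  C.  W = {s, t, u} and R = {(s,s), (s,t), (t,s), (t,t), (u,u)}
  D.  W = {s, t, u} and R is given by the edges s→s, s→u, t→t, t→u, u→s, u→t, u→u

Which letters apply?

The schema PPp → Pp is the dual of axiom 4; it is valid on a frame iff R is transitive.
(A) R is transitive (R is closed under composition), so the schema is valid here.
(B) R is transitive (R is closed under composition), so the schema is valid here.
(C) R is transitive (R is closed under composition), so the schema is valid here.
(D) R is not transitive (s R u and u R t but not s R t), so the schema fails here.

D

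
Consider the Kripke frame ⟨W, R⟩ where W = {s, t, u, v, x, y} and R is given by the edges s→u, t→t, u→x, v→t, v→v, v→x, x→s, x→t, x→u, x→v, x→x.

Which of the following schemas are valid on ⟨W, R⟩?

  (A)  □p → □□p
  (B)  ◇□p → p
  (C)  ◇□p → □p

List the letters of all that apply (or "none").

R is not symmetric: s R u but not u R s.
R is not transitive: s R u and u R x but not s R x.
R is not euclidean: v R t and v R v but not t R v.
(A) □p → □□p (axiom 4) characterises the transitive frames. R is not transitive — not valid.
(B) the dual of axiom B: valid iff R is symmetric. R is not symmetric — not valid.
(C) the dual of axiom 5: valid iff R is euclidean. R is not euclidean — not valid.

none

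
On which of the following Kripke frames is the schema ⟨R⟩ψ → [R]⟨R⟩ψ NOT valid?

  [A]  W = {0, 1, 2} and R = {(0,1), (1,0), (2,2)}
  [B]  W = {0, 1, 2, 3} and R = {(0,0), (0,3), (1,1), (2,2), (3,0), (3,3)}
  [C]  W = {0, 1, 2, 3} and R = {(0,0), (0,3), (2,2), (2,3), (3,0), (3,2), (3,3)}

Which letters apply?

The schema ⟨R⟩ψ → [R]⟨R⟩ψ is axiom 5; it is valid on a frame iff R is euclidean.
(A) R is not euclidean (0 R 1 and 0 R 1 but not 1 R 1), so the schema fails here.
(B) R is euclidean (any two R-successors of the same world are R-related), so the schema is valid here.
(C) R is not euclidean (3 R 0 and 3 R 2 but not 0 R 2), so the schema fails here.

A, C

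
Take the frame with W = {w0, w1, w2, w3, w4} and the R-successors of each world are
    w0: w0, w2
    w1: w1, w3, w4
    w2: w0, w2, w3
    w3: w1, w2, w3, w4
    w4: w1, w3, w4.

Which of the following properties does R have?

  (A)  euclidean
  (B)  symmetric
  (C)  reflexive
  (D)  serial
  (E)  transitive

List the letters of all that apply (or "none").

(A) not euclidean: w2 R w0 and w2 R w3 but not w0 R w3.
(B) symmetric: every R-edge is matched by its reverse.
(C) reflexive: each world relates to itself.
(D) serial: every world has an R-successor.
(E) not transitive: w0 R w2 and w2 R w3 but not w0 R w3.

B, C, D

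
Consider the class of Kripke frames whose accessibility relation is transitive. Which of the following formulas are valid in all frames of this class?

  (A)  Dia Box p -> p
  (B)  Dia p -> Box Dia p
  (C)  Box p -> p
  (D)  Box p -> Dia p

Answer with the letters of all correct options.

none

(A) Dia Box p -> p (the dual of axiom B) characterises the symmetric frames. Such an R need not be symmetric — not valid.
(B) Dia p -> Box Dia p (axiom 5) characterises the euclidean frames. Such an R need not be euclidean — not valid.
(C) Box p -> p is axiom T, which corresponds to reflexivity. Such an R need not be reflexive — not valid.
(D) Box p -> Dia p is axiom D; it is valid on a frame exactly when R is serial. Such an R need not be serial, so not valid.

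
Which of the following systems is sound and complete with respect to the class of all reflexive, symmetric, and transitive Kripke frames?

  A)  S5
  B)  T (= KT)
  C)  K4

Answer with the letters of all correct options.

A

(A) S5 is determined by exactly this class.
(B) T (= KT) is determined by the class of reflexive frames.
(C) K4 is determined by the class of transitive frames.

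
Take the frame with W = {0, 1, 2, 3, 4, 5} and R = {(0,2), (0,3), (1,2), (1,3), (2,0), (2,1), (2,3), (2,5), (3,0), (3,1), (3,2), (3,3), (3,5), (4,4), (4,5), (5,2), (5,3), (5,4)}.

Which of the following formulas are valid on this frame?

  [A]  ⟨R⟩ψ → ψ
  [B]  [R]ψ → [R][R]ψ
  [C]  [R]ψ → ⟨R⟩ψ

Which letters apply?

C

R is not transitive: 0 R 2 and 2 R 0 but not 0 R 0.
R is serial: every world has an R-successor.
R is not a subset of the identity: 0 R 2 with 0 ≠ 2.
(A) ⟨R⟩ψ → ψ is valid only on frames where every R-edge is a self-loop. Here R ⊄ identity — not valid.
(B) [R]ψ → [R][R]ψ (axiom 4) characterises the transitive frames. R is not transitive — not valid.
(C) [R]ψ → ⟨R⟩ψ is axiom D, which corresponds to seriality. R is serial — valid.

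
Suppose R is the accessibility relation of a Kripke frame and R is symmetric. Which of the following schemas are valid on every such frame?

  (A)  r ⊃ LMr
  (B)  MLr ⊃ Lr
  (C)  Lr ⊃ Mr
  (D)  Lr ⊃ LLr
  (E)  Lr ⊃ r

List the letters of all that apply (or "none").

(A) axiom B: valid iff R is symmetric. Every such R is symmetric — valid.
(B) MLr ⊃ Lr (the dual of axiom 5) characterises the euclidean frames. Such an R need not be euclidean — not valid.
(C) Lr ⊃ Mr is axiom D; it is valid on a frame exactly when R is serial. Such an R need not be serial, so not valid.
(D) axiom 4: valid iff R is transitive. Such an R need not be transitive — not valid.
(E) axiom T: valid iff R is reflexive. Such an R need not be reflexive — not valid.

A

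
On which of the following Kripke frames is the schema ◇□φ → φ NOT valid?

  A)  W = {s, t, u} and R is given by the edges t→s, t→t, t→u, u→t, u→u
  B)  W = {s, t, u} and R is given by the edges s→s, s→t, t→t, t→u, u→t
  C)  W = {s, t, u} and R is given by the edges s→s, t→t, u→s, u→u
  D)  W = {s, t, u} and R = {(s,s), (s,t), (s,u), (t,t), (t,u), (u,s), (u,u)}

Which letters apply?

The schema ◇□φ → φ is the dual of axiom B; it is valid on a frame iff R is symmetric.
(A) R is not symmetric (t R s but not s R t), so the schema fails here.
(B) R is not symmetric (s R t but not t R s), so the schema fails here.
(C) R is not symmetric (u R s but not s R u), so the schema fails here.
(D) R is not symmetric (s R t but not t R s), so the schema fails here.

A, B, C, D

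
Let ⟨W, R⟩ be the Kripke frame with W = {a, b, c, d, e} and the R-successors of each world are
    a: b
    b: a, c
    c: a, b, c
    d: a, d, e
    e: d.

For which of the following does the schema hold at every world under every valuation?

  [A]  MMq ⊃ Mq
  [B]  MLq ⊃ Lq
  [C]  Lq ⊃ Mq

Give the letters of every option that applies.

R is not transitive: a R b and b R a but not a R a.
R is not euclidean: b R a and b R c but not a R c.
R is serial: every world has an R-successor.
(A) the dual of axiom 4: valid iff R is transitive. R is not transitive — not valid.
(B) MLq ⊃ Lq is the dual of axiom 5, which corresponds to the euclidean property. R is not euclidean — not valid.
(C) Lq ⊃ Mq is axiom D; it is valid on a frame exactly when R is serial. R is serial, so valid.

C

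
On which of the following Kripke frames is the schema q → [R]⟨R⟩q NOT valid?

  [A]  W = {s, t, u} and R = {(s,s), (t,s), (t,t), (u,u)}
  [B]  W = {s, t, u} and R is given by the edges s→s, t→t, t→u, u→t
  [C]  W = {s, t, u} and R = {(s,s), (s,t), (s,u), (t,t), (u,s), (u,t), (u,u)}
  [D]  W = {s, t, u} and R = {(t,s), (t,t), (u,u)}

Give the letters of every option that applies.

A, C, D

The schema q → [R]⟨R⟩q is axiom B; it is valid on a frame iff R is symmetric.
(A) R is not symmetric (t R s but not s R t), so the schema fails here.
(B) R is symmetric (every R-edge is matched by its reverse), so the schema is valid here.
(C) R is not symmetric (s R t but not t R s), so the schema fails here.
(D) R is not symmetric (t R s but not s R t), so the schema fails here.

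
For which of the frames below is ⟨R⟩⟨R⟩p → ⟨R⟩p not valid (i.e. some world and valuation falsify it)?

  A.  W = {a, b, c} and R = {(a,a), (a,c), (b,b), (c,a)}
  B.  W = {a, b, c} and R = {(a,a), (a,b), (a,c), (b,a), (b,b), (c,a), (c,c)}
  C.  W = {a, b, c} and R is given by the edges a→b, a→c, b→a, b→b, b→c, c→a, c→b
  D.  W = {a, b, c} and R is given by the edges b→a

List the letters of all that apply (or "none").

The schema ⟨R⟩⟨R⟩p → ⟨R⟩p is the dual of axiom 4; it is valid on a frame iff R is transitive.
(A) R is not transitive (c R a and a R c but not c R c), so the schema fails here.
(B) R is not transitive (b R a and a R c but not b R c), so the schema fails here.
(C) R is not transitive (a R b and b R a but not a R a), so the schema fails here.
(D) R is transitive (R is closed under composition), so the schema is valid here.

A, B, C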